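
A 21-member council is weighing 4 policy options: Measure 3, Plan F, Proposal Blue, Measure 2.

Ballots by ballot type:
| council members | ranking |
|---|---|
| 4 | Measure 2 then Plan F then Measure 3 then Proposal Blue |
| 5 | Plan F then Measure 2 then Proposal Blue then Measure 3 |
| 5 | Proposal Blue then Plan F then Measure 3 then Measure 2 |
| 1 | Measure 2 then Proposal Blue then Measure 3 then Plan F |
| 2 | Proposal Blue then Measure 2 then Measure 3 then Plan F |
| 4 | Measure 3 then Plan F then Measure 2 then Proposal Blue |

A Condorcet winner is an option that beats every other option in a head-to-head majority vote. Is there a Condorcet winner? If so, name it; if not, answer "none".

Plan F

Check each pair by majority over 21 ballots:
Measure 3 vs Plan F: 7 to 14, Plan F.
Measure 3 vs Proposal Blue: 4+4 = 8 for Measure 3, 13 for Proposal Blue — Proposal Blue by 13–8.
Measure 3 vs Measure 2: 5+4 = 9 for Measure 3, 12 for Measure 2 — Measure 2 by 12–9.
Plan F vs Proposal Blue: 13 to 8, Plan F.
Plan F vs Measure 2: 5+5+4 = 14 for Plan F, 7 for Measure 2 — Plan F by 14–7.
Proposal Blue vs Measure 2: Proposal Blue preferred on 5+2 = 7 ballots; Measure 2 wins 14–7.
Plan F defeats every rival head-to-head and is the Condorcet winner.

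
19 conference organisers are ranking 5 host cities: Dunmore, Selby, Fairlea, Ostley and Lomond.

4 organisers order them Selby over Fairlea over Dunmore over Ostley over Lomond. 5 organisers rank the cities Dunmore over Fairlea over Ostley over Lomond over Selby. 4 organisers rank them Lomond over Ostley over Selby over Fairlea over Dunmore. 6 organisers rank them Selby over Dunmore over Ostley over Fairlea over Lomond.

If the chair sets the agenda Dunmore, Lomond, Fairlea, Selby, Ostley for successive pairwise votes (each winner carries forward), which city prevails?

Selby

Round 1: Dunmore vs Lomond — 15–4, Dunmore advances.
Round 2: Dunmore vs Fairlea — 11–8, Dunmore advances.
Round 3: Dunmore vs Selby — 5–14, Selby advances.
Round 4: Selby vs Ostley — 10–9, Selby advances.
Selby survives the agenda.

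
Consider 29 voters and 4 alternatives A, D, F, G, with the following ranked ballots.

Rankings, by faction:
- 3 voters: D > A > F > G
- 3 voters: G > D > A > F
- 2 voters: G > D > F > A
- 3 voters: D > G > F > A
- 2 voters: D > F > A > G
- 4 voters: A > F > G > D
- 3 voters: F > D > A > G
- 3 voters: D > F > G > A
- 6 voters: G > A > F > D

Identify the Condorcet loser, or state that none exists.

Head-to-head results (29 voters):
A vs D: D, 19–10.
A vs F: 16 to 13, A.
A vs G: G, 17–12.
D vs F: 3+3+2+3+2+3 = 16 for D, 13 for F — D by 16–13.
D–G: G 15–14.
F vs G: F preferred on 3+2+4+3+3 = 15 ballots; F wins 15–14.
Each alternative has at least one pairwise win (A beats F; D beats A; F beats G; G beats A) — no Condorcet loser.

none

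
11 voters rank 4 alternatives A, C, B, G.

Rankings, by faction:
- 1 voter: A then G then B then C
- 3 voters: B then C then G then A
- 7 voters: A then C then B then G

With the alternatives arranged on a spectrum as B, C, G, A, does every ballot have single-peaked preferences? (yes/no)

no

Axis positions: B=1, C=2, G=3, A=4.
Faction 1: ranking walks positions 4-3-1-2; B is ranked above C even though C lies between B and the peak A on the axis — preferences dip and rise again. Not single-peaked.
Faction 2 (peak B at position 1): ranking walks positions 1-2-3-4, expanding outward from the peak — single-peaked.
Faction 3: ranking walks positions 4-2-1-3; C is ranked above G even though G lies between C and the peak A on the axis — preferences dip and rise again. Not single-peaked.
Faction 1 violates single-peakedness, so the profile is not single-peaked on this axis.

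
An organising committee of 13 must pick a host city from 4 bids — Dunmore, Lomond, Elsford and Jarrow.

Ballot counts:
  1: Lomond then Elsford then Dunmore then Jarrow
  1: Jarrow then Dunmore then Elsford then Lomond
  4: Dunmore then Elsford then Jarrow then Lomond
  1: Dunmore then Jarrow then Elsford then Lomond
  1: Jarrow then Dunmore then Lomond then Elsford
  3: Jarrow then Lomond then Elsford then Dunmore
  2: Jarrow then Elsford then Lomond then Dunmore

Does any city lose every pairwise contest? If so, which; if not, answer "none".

Lomond

Pairwise majorities:
Dunmore vs Lomond: 7 to 6, Dunmore.
Dunmore vs Elsford: 7 to 6, Dunmore.
Dunmore–Jarrow: Jarrow 7–6.
Lomond vs Elsford: Lomond preferred on 1+1+3 = 5 ballots; Elsford wins 8–5.
Lomond vs Jarrow: 1 to 12, Jarrow.
Elsford vs Jarrow: Jarrow wins 8–5.
Lomond loses to every other city — it is the Condorcet loser.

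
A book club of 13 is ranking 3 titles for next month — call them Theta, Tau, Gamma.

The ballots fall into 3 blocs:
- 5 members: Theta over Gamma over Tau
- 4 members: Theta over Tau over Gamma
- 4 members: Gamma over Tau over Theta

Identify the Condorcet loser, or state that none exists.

Pairwise majorities:
Theta vs Tau: Theta wins 9–4.
Theta–Gamma: Theta 9–4.
Tau vs Gamma: Gamma, 9–4.
Tau loses to every other book — it is the Condorcet loser.

Tau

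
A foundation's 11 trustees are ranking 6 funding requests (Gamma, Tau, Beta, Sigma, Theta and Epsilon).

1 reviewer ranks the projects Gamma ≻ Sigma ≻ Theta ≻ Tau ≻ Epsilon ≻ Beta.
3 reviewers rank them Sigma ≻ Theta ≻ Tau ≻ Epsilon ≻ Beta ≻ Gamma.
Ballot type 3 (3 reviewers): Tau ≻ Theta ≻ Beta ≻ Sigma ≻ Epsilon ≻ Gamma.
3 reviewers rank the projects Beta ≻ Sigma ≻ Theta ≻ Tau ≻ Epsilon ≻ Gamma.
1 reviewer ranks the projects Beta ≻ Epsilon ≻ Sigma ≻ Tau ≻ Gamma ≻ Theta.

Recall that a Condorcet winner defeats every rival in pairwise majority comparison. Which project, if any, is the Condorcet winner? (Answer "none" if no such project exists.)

none

Check each pair by majority over 11 ballots:
Gamma vs Tau: Gamma is ranked higher on 1 ballot, Tau on 10. Tau wins 10–1.
Gamma vs Beta: 1 to 10, Beta.
Gamma vs Sigma: Gamma preferred on 1 ballot; Sigma wins 10–1.
Gamma vs Theta: 1+1 = 2 for Gamma, 9 for Theta — Theta by 9–2.
Gamma vs Epsilon: Gamma preferred on 1 ballot; Epsilon wins 10–1.
Tau vs Beta: 1+3+3 = 7 for Tau, 4 for Beta — Tau by 7–4.
Tau vs Sigma: Tau is ranked higher on 3 ballots, Sigma on 8. Sigma wins 8–3.
Tau vs Theta: 3+1 = 4 for Tau, 7 for Theta — Theta by 7–4.
Tau vs Epsilon: 10 to 1, Tau.
Beta vs Sigma: Beta preferred on 3+3+1 = 7 ballots; Beta wins 7–4.
Beta vs Theta: 3+1 = 4 for Beta, 7 for Theta — Theta by 7–4.
Beta vs Epsilon: Beta preferred on 3+3+1 = 7 ballots; Beta wins 7–4.
Sigma vs Theta: Sigma preferred on 1+3+3+1 = 8 ballots; Sigma wins 8–3.
Sigma vs Epsilon: 10 to 1, Sigma.
Theta vs Epsilon: 10 to 1, Theta.
Every project loses at least once (Gamma loses to Tau; Tau loses to Sigma; Beta loses to Tau; Sigma loses to Beta; Theta loses to Sigma; Epsilon loses to Tau). The majority relation contains the cycle Tau → Beta → Sigma → Tau, so there is no Condorcet winner.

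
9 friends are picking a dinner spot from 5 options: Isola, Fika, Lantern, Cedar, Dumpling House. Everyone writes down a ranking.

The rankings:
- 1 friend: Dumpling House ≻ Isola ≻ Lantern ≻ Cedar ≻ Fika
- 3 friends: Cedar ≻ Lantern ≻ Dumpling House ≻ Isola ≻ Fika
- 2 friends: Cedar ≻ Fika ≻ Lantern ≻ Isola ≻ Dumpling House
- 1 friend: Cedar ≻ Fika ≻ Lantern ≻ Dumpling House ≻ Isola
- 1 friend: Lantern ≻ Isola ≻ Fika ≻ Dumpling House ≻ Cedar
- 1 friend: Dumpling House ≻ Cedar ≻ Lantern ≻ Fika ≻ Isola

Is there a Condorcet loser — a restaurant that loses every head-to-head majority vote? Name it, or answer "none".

Fika

Pairwise majorities:
Isola vs Fika: Isola preferred on 1+3+1 = 5 ballots; Isola wins 5–4.
Isola vs Lantern: Lantern wins 8–1.
Isola vs Cedar: Isola preferred on 1+1 = 2 ballots; Cedar wins 7–2.
Isola–Dumpling House: Dumpling House 6–3.
Fika–Lantern: Lantern 6–3.
Fika vs Cedar: Fika is ranked higher on 1 ballot, Cedar on 8. Cedar wins 8–1.
Fika–Dumpling House: Dumpling House 5–4.
Lantern–Cedar: Cedar 7–2.
Lantern vs Dumpling House: 7 to 2, Lantern.
Cedar vs Dumpling House: Cedar is ranked higher on 3+2+1 = 6 ballots, Dumpling House on 3. Cedar wins 6–3.
Fika is beaten in every head-to-head and is the Condorcet loser.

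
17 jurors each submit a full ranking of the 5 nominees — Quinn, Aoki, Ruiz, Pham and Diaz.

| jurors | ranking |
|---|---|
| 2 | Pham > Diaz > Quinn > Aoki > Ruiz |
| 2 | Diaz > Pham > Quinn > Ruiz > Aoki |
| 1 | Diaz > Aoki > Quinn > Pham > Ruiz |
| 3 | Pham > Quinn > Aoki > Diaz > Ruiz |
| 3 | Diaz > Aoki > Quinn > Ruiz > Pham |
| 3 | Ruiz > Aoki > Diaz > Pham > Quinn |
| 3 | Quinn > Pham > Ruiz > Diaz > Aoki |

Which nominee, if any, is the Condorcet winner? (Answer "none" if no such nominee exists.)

Check each pair by majority over 17 ballots:
Quinn vs Aoki: Quinn wins 10–7.
Quinn vs Ruiz: Quinn wins 14–3.
Quinn vs Pham: 1+3+3 = 7 for Quinn, 10 for Pham — Pham by 10–7.
Quinn vs Diaz: Diaz wins 11–6.
Aoki–Ruiz: Aoki 9–8.
Aoki vs Pham: Pham, 10–7.
Aoki vs Diaz: Diaz wins 11–6.
Ruiz vs Pham: 6 to 11, Pham.
Ruiz vs Diaz: Diaz, 11–6.
Pham vs Diaz: Diaz wins 9–8.
Only Diaz has no losses; Diaz is the Condorcet winner.

Diaz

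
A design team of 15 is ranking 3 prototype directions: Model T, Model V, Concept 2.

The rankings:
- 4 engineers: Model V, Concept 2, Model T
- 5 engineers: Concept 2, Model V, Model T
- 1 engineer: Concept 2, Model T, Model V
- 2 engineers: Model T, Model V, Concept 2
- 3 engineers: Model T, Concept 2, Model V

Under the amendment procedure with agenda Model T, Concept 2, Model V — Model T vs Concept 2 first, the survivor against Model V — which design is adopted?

Round 1: Model T vs Concept 2 — 5–10, Concept 2 advances.
Round 2: Concept 2 vs Model V — 9–6, Concept 2 advances.
Concept 2 survives the agenda.

Concept 2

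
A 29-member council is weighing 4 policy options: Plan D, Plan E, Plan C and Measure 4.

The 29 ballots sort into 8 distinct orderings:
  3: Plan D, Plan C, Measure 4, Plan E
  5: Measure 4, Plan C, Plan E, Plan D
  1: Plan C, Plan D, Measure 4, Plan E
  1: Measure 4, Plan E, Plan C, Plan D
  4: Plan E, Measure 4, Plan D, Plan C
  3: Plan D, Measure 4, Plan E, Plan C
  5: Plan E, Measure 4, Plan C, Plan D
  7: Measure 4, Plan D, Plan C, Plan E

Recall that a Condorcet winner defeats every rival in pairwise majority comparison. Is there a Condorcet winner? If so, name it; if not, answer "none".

Measure 4

Pairwise majorities:
Plan D vs Plan E: Plan D is ranked higher on 3+1+3+7 = 14 ballots, Plan E on 15. Plan E wins 15–14.
Plan D vs Plan C: 3+4+3+7 = 17 for Plan D, 12 for Plan C — Plan D by 17–12.
Plan D vs Measure 4: Plan D is ranked higher on 3+1+3 = 7 ballots, Measure 4 on 22. Measure 4 wins 22–7.
Plan E vs Plan C: 13 to 16, Plan C.
Plan E vs Measure 4: 9 to 20, Measure 4.
Plan C vs Measure 4: Plan C preferred on 3+1 = 4 ballots; Measure 4 wins 25–4.
Only Measure 4 has no losses; Measure 4 is the Condorcet winner.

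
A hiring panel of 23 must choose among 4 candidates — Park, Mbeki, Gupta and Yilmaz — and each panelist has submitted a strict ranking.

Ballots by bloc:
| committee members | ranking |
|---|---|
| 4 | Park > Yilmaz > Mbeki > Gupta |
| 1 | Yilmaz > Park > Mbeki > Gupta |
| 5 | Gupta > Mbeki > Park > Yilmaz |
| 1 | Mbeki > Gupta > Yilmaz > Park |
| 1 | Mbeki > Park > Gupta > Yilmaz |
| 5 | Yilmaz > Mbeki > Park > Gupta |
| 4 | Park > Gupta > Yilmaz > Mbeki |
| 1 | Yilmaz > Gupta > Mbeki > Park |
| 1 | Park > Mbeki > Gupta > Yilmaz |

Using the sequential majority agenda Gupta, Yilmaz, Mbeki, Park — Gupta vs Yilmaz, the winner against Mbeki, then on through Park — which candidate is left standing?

Round 1: Gupta vs Yilmaz — 12–11, Gupta advances.
Round 2: Gupta vs Mbeki — 10–13, Mbeki advances.
Round 3: Mbeki vs Park — 13–10, Mbeki advances.
Mbeki survives the agenda.

Mbeki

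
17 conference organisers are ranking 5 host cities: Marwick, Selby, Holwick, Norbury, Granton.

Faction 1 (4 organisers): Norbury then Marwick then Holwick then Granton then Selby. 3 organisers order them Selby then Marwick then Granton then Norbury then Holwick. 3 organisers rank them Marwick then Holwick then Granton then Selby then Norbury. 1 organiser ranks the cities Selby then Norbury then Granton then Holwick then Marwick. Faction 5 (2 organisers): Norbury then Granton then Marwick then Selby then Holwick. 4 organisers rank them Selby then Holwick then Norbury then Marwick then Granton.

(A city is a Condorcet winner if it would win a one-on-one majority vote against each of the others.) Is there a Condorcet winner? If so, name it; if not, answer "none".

none

Pairwise majorities:
Marwick vs Selby: Marwick wins 9–8.
Marwick–Holwick: Marwick 12–5.
Marwick–Norbury: Norbury 11–6.
Marwick–Granton: Marwick 14–3.
Selby–Holwick: Selby 10–7.
Selby vs Norbury: Selby wins 11–6.
Selby vs Granton: Granton wins 9–8.
Holwick–Norbury: Norbury 10–7.
Holwick–Granton: Holwick 11–6.
Norbury vs Granton: Norbury wins 11–6.
Each city drops at least one matchup (Marwick loses to Norbury; Selby loses to Marwick; Holwick loses to Marwick; Norbury loses to Selby; Granton loses to Marwick); the cycle Marwick → Selby → Norbury → Marwick rules out a Condorcet winner.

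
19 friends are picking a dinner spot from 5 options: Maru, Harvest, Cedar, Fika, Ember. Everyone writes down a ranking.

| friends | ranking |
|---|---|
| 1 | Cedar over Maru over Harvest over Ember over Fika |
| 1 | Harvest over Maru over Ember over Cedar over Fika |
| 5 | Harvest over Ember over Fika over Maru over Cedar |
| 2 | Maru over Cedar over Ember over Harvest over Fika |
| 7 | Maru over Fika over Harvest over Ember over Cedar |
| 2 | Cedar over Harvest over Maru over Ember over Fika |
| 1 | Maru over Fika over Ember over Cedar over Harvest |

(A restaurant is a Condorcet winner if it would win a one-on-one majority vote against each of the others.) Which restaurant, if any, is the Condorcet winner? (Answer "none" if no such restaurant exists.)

Head-to-head results (19 friends):
Maru vs Harvest: 11 to 8, Maru.
Maru vs Cedar: Maru is ranked higher on 1+5+2+7+1 = 16 ballots, Cedar on 3. Maru wins 16–3.
Maru vs Fika: 1+1+2+7+2+1 = 14 for Maru, 5 for Fika — Maru by 14–5.
Maru vs Ember: Maru preferred on 1+1+2+7+2+1 = 14 ballots; Maru wins 14–5.
Harvest vs Cedar: Harvest preferred on 1+5+7 = 13 ballots; Harvest wins 13–6.
Harvest vs Fika: Harvest preferred on 1+1+5+2+2 = 11 ballots; Harvest wins 11–8.
Harvest vs Ember: 1+1+5+7+2 = 16 for Harvest, 3 for Ember — Harvest by 16–3.
Cedar vs Fika: 1+1+2+2 = 6 for Cedar, 13 for Fika — Fika by 13–6.
Cedar vs Ember: Cedar preferred on 1+2+2 = 5 ballots; Ember wins 14–5.
Fika vs Ember: Fika preferred on 7+1 = 8 ballots; Ember wins 11–8.
Maru defeats every rival head-to-head and is the Condorcet winner.

Maru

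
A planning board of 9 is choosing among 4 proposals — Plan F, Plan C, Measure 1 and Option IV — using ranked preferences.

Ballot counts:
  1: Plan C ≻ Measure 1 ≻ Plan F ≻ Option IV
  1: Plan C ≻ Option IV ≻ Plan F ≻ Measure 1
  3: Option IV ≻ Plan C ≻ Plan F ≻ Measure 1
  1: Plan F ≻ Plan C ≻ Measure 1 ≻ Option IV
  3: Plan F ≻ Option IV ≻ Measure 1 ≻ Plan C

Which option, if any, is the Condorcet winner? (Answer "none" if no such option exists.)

Head-to-head results (9 council members):
Plan F vs Plan C: Plan C, 5–4.
Plan F–Measure 1: Plan F 8–1.
Plan F–Option IV: Plan F 5–4.
Plan C vs Measure 1: Plan C, 6–3.
Plan C–Option IV: Option IV 6–3.
Measure 1 vs Option IV: Option IV, 7–2.
Every option loses at least once (Plan F loses to Plan C; Plan C loses to Option IV; Measure 1 loses to Plan F; Option IV loses to Plan F). The majority relation contains the cycle Plan F beats Option IV beats Plan C beats Plan F, so there is no Condorcet winner.

none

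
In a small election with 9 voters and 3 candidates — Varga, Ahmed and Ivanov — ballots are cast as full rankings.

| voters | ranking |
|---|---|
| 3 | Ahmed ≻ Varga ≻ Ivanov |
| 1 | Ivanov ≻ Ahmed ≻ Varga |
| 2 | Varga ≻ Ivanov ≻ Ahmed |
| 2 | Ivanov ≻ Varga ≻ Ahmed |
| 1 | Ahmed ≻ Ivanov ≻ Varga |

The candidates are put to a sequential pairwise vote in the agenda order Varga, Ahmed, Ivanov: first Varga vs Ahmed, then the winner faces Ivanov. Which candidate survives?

Round 1: Varga vs Ahmed — 4–5, Ahmed advances.
Round 2: Ahmed vs Ivanov — 4–5, Ivanov advances.
Ivanov survives the agenda.

Ivanov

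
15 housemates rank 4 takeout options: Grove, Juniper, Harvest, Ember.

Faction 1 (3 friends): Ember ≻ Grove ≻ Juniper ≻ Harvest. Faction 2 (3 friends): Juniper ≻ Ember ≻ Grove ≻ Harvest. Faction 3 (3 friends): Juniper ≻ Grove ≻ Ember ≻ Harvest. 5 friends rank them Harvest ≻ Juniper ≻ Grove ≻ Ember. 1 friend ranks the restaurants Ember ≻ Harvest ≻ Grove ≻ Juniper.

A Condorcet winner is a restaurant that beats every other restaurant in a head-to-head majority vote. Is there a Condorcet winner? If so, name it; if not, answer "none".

Pairwise majorities:
Grove–Juniper: Juniper 11–4.
Grove vs Harvest: Grove is ranked higher on 3+3+3 = 9 ballots, Harvest on 6. Grove wins 9–6.
Grove vs Ember: 3+5 = 8 for Grove, 7 for Ember — Grove by 8–7.
Juniper vs Harvest: 9 to 6, Juniper.
Juniper vs Ember: Juniper is ranked higher on 3+3+5 = 11 ballots, Ember on 4. Juniper wins 11–4.
Harvest–Ember: Ember 10–5.
Juniper beats each of Grove, Harvest, Ember — Juniper is the Condorcet winner.

Juniper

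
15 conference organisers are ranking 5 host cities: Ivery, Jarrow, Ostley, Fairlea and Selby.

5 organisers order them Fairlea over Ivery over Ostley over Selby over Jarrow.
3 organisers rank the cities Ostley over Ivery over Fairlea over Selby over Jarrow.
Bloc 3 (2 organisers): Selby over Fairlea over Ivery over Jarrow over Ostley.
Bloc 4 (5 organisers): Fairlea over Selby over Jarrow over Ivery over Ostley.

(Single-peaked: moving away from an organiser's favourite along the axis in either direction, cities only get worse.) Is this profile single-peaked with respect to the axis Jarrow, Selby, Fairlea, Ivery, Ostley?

Axis positions: Jarrow=1, Selby=2, Fairlea=3, Ivery=4, Ostley=5.
Bloc 1 (peak Fairlea at position 3): ranking walks positions 3-4-5-2-1, expanding outward from the peak — single-peaked.
Bloc 2 (peak Ostley at position 5): ranking walks positions 5-4-3-2-1, expanding outward from the peak — single-peaked.
Bloc 3 (peak Selby at position 2): ranking walks positions 2-3-4-1-5, expanding outward from the peak — single-peaked.
Bloc 4 (peak Fairlea at position 3): ranking walks positions 3-2-1-4-5, expanding outward from the peak — single-peaked.
Every ranking is single-peaked on this axis.

yes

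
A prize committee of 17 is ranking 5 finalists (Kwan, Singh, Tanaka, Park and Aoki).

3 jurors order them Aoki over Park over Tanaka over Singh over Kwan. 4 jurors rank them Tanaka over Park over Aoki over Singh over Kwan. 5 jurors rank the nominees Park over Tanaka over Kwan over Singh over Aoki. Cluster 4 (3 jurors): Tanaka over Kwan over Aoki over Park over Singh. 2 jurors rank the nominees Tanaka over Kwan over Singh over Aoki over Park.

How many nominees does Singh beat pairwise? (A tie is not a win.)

Singh against each rival (17 jurors):
Singh–Kwan: Kwan 10–7.
Singh–Tanaka: Tanaka 17–0.
Singh vs Park: Park, 15–2.
Singh vs Aoki: Singh preferred on 5+2 = 7 ballots; Aoki wins 10–7.
Singh beats no one; loses to Kwan, Tanaka, Park, Aoki — 0 pairwise wins.

0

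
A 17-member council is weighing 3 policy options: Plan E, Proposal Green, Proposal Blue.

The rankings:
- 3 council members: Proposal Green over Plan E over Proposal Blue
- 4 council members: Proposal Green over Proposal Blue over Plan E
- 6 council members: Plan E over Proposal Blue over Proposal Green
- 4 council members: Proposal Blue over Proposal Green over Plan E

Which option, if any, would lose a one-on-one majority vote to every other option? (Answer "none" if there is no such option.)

none

Head-to-head results (17 council members):
Plan E vs Proposal Green: 6 to 11, Proposal Green.
Plan E–Proposal Blue: Plan E 9–8.
Proposal Green–Proposal Blue: Proposal Blue 10–7.
Each option has at least one pairwise win (Plan E beats Proposal Blue; Proposal Green beats Plan E; Proposal Blue beats Proposal Green) — no Condorcet loser.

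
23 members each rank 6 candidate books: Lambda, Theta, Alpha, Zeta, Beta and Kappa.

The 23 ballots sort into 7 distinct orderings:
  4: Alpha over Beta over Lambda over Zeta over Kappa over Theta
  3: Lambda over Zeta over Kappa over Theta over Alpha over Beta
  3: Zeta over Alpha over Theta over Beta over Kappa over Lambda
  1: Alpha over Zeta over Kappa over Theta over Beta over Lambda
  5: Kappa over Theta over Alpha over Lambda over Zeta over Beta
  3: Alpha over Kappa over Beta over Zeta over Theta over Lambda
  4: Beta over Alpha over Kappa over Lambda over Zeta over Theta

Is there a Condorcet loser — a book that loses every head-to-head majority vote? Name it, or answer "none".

Head-to-head results (23 members):
Lambda vs Theta: Theta wins 12–11.
Lambda vs Alpha: 3 for Lambda, 20 for Alpha — Alpha by 20–3.
Lambda vs Zeta: Lambda, 16–7.
Lambda vs Beta: Lambda preferred on 3+5 = 8 ballots; Beta wins 15–8.
Lambda vs Kappa: Lambda preferred on 4+3 = 7 ballots; Kappa wins 16–7.
Theta vs Alpha: 8 to 15, Alpha.
Theta vs Zeta: Theta preferred on 5 ballots; Zeta wins 18–5.
Theta vs Beta: Theta is ranked higher on 3+3+1+5 = 12 ballots, Beta on 11. Theta wins 12–11.
Theta vs Kappa: Kappa, 20–3.
Alpha vs Zeta: 17 to 6, Alpha.
Alpha vs Beta: 4+3+3+1+5+3 = 19 for Alpha, 4 for Beta — Alpha by 19–4.
Alpha vs Kappa: Alpha is ranked higher on 4+3+1+3+4 = 15 ballots, Kappa on 8. Alpha wins 15–8.
Zeta vs Beta: Zeta is ranked higher on 3+3+1+5 = 12 ballots, Beta on 11. Zeta wins 12–11.
Zeta vs Kappa: 11 to 12, Kappa.
Beta vs Kappa: 4+3+4 = 11 for Beta, 12 for Kappa — Kappa by 12–11.
No book is winless: Lambda beats Zeta; Theta beats Lambda; Alpha beats Lambda; Zeta beats Theta; Beta beats Lambda; Kappa beats Lambda. There is no Condorcet loser.

none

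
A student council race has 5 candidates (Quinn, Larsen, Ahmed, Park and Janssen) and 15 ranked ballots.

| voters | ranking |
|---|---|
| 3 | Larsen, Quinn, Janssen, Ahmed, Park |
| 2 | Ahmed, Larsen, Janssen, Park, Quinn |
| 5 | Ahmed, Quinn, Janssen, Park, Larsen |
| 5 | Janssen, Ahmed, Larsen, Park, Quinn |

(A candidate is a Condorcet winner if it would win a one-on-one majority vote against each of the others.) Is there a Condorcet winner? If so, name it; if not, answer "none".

none

Head-to-head results (15 voters):
Quinn vs Larsen: Quinn preferred on 5 ballots; Larsen wins 10–5.
Quinn–Ahmed: Ahmed 12–3.
Quinn vs Park: Quinn is ranked higher on 3+5 = 8 ballots, Park on 7. Quinn wins 8–7.
Quinn vs Janssen: Quinn wins 8–7.
Larsen vs Ahmed: Ahmed, 12–3.
Larsen vs Park: Larsen, 10–5.
Larsen vs Janssen: 3+2 = 5 for Larsen, 10 for Janssen — Janssen by 10–5.
Ahmed–Park: Ahmed 15–0.
Ahmed vs Janssen: 2+5 = 7 for Ahmed, 8 for Janssen — Janssen by 8–7.
Park vs Janssen: 0 to 15, Janssen.
No candidate is unbeaten: Quinn loses to Larsen; Larsen loses to Ahmed; Ahmed loses to Janssen; Park loses to Quinn; Janssen loses to Quinn. In particular Quinn → Janssen → Larsen → Quinn is a majority cycle — no Condorcet winner exists.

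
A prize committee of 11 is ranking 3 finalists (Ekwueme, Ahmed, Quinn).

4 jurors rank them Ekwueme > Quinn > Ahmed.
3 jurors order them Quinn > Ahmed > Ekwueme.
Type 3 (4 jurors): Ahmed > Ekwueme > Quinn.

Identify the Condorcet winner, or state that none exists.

none

Pairwise majorities:
Ekwueme–Ahmed: Ahmed 7–4.
Ekwueme vs Quinn: Ekwueme, 8–3.
Ahmed vs Quinn: Quinn wins 7–4.
Every nominee loses at least once (Ekwueme loses to Ahmed; Ahmed loses to Quinn; Quinn loses to Ekwueme). The majority relation contains the cycle Ekwueme beats Quinn beats Ahmed beats Ekwueme, so there is no Condorcet winner.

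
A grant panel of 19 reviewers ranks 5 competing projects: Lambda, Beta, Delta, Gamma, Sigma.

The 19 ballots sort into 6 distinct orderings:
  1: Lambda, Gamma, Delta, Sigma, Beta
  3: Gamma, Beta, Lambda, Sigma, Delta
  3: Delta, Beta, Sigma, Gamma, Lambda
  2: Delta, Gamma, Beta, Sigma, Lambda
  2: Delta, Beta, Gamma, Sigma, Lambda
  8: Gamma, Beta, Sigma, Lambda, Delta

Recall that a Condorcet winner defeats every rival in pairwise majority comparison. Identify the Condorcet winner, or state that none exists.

Pairwise majorities:
Lambda vs Beta: 1 for Lambda, 18 for Beta — Beta by 18–1.
Lambda vs Delta: Lambda is ranked higher on 1+3+8 = 12 ballots, Delta on 7. Lambda wins 12–7.
Lambda vs Gamma: Gamma, 18–1.
Lambda vs Sigma: Sigma wins 15–4.
Beta vs Delta: Beta, 11–8.
Beta vs Gamma: Gamma, 14–5.
Beta vs Sigma: Beta, 18–1.
Delta vs Gamma: Gamma, 12–7.
Delta vs Sigma: Sigma, 11–8.
Gamma vs Sigma: 1+3+2+2+8 = 16 for Gamma, 3 for Sigma — Gamma by 16–3.
Gamma defeats every rival head-to-head and is the Condorcet winner.

Gamma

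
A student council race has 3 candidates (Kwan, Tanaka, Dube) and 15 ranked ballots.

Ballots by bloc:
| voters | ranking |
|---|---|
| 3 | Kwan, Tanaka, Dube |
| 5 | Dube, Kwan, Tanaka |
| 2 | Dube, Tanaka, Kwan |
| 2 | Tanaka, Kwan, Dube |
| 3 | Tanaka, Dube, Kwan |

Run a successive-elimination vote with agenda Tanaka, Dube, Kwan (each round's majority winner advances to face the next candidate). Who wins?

Kwan

Round 1: Tanaka vs Dube — 8–7, Tanaka advances.
Round 2: Tanaka vs Kwan — 7–8, Kwan advances.
The agenda winner is Kwan.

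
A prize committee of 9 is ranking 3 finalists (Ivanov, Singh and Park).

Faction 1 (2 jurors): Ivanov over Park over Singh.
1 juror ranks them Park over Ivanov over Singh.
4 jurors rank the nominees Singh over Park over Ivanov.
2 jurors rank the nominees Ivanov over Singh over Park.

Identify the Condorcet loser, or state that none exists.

Head-to-head results (9 jurors):
Ivanov–Singh: Ivanov 5–4.
Ivanov vs Park: 4 to 5, Park.
Singh vs Park: Singh, 6–3.
Each nominee has at least one pairwise win (Ivanov beats Singh; Singh beats Park; Park beats Ivanov) — no Condorcet loser.

none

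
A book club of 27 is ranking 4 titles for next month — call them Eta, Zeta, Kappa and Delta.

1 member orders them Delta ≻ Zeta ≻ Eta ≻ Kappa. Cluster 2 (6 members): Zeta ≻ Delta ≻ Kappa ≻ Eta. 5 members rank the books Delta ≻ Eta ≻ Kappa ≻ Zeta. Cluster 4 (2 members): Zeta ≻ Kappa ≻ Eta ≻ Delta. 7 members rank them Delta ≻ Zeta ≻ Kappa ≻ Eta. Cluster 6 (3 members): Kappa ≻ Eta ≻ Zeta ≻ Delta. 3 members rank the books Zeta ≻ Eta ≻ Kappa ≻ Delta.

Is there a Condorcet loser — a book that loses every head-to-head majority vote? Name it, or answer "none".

Head-to-head results (27 members):
Eta vs Zeta: Eta preferred on 5+3 = 8 ballots; Zeta wins 19–8.
Eta vs Kappa: Kappa wins 18–9.
Eta vs Delta: Delta wins 19–8.
Zeta vs Kappa: Zeta, 19–8.
Zeta vs Delta: Zeta, 14–13.
Kappa vs Delta: 8 to 19, Delta.
Eta loses to every other book — it is the Condorcet loser.

Eta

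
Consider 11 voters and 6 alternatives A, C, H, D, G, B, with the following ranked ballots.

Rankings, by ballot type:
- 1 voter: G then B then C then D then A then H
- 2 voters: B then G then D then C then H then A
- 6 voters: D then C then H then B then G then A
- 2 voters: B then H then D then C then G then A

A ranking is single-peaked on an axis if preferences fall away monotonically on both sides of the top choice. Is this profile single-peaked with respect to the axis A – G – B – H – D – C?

Axis positions: A=1, G=2, B=3, H=4, D=5, C=6.
Ballot type 1: ranking walks positions 2-3-6-5-1-4; C is ranked above H even though H lies between C and the peak G on the axis — preferences dip and rise again. Not single-peaked.
Ballot type 2: ranking walks positions 3-2-5-6-4-1; D is ranked above H even though H lies between D and the peak B on the axis — preferences dip and rise again. Not single-peaked.
Ballot type 3 (peak D at position 5): ranking walks positions 5-6-4-3-2-1, expanding outward from the peak — single-peaked.
Ballot type 4 (peak B at position 3): ranking walks positions 3-4-5-6-2-1, expanding outward from the peak — single-peaked.
Ballot type 1 violates single-peakedness, so the profile is not single-peaked on this axis.

no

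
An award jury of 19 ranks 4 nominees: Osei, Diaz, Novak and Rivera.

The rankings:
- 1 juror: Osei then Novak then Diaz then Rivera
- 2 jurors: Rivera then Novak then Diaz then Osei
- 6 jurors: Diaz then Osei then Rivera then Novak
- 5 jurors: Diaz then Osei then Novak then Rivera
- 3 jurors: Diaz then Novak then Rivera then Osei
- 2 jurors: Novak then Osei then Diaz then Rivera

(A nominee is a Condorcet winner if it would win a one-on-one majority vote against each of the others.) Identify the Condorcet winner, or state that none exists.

Check each pair by majority over 19 ballots:
Osei–Diaz: Diaz 16–3.
Osei vs Novak: 12 to 7, Osei.
Osei vs Rivera: Osei wins 14–5.
Diaz vs Novak: Diaz preferred on 6+5+3 = 14 ballots; Diaz wins 14–5.
Diaz vs Rivera: Diaz wins 17–2.
Novak vs Rivera: Novak preferred on 1+5+3+2 = 11 ballots; Novak wins 11–8.
Diaz wins every pairwise contest, so Diaz is the Condorcet winner.

Diaz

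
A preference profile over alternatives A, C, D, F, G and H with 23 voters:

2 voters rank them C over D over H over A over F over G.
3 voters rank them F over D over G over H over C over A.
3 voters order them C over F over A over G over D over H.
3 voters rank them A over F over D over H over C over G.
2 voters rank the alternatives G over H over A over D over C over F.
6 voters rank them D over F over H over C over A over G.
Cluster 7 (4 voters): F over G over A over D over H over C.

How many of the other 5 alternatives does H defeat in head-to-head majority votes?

2

H against each rival (23 voters):
H vs A: 2+3+2+6 = 13 for H, 10 for A — H by 13–10.
H vs C: 18 to 5, H.
H vs D: 2 to 21, D.
H vs F: F, 19–4.
H vs G: H is ranked higher on 2+3+6 = 11 ballots, G on 12. G wins 12–11.
H beats A, C; loses to D, F, G — 2 pairwise wins.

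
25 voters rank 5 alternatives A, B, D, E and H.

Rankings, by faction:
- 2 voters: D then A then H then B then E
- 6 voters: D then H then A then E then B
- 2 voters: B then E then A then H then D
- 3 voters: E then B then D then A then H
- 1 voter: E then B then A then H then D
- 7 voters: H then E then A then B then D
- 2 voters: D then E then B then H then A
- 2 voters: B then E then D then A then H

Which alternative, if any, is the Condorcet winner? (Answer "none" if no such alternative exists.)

none

Check each pair by majority over 25 ballots:
A vs B: 2+6+7 = 15 for A, 10 for B — A by 15–10.
A vs D: A preferred on 2+1+7 = 10 ballots; D wins 15–10.
A vs E: 8 to 17, E.
A vs H: 10 to 15, H.
B vs D: B is ranked higher on 2+3+1+7+2 = 15 ballots, D on 10. B wins 15–10.
B vs E: B is ranked higher on 2+2+2 = 6 ballots, E on 19. E wins 19–6.
B vs H: B is ranked higher on 2+3+1+2+2 = 10 ballots, H on 15. H wins 15–10.
D vs E: D is ranked higher on 2+6+2 = 10 ballots, E on 15. E wins 15–10.
D vs H: 2+6+3+2+2 = 15 for D, 10 for H — D by 15–10.
E vs H: 10 to 15, H.
Every alternative loses at least once (A loses to D; B loses to A; D loses to B; E loses to H; H loses to D). The majority relation contains the cycle A beats B beats D beats A, so there is no Condorcet winner.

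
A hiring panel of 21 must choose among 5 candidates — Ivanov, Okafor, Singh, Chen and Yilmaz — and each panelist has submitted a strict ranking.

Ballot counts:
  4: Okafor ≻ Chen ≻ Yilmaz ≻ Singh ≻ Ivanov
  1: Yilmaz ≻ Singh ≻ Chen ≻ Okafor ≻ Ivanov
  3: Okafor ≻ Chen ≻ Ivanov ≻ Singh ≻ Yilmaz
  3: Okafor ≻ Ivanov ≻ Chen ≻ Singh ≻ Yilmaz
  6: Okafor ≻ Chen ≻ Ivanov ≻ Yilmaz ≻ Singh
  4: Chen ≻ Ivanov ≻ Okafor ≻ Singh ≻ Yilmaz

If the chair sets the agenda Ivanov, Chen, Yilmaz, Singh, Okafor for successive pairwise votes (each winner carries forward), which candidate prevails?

Okafor

Round 1: Ivanov vs Chen — 3–18, Chen advances.
Round 2: Chen vs Yilmaz — 20–1, Chen advances.
Round 3: Chen vs Singh — 20–1, Chen advances.
Round 4: Chen vs Okafor — 5–16, Okafor advances.
The agenda winner is Okafor.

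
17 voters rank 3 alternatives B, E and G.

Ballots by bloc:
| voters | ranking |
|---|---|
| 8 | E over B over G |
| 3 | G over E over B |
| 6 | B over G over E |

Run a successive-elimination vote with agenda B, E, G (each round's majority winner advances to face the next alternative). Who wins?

G

Round 1: B vs E — 6–11, E advances.
Round 2: E vs G — 8–9, G advances.
The agenda winner is G.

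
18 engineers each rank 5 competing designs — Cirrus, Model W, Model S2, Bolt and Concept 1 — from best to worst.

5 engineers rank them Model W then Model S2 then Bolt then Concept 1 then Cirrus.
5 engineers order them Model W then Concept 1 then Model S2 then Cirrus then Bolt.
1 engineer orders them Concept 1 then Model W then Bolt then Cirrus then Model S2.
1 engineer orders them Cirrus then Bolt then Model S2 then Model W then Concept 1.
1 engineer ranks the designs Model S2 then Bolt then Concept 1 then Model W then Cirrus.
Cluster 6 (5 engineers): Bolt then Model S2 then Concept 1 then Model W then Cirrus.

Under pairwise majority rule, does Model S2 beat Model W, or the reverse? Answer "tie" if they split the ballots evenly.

Model W

Ballots ranking Model S2 above Model W: 1 + 1 + 5 = 7.
Ballots ranking Model W above Model S2: 18 − 7 = 11.
Model W wins the head-to-head 11–7.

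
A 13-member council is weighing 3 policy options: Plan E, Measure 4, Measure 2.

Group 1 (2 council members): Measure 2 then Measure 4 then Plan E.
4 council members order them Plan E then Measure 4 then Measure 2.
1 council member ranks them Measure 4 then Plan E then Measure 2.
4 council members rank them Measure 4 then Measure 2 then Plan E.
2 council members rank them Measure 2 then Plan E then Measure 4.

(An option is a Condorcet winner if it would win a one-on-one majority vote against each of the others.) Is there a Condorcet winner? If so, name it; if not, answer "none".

Head-to-head results (13 council members):
Plan E vs Measure 4: 4+2 = 6 for Plan E, 7 for Measure 4 — Measure 4 by 7–6.
Plan E vs Measure 2: 5 to 8, Measure 2.
Measure 4 vs Measure 2: 9 to 4, Measure 4.
Only Measure 4 has no losses; Measure 4 is the Condorcet winner.

Measure 4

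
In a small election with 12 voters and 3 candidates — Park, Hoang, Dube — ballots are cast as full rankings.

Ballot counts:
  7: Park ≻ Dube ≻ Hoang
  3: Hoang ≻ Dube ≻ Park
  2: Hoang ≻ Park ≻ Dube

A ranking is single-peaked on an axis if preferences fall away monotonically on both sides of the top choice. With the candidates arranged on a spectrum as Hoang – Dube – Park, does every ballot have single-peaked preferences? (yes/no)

no

Axis positions: Hoang=1, Dube=2, Park=3.
Group 1 (peak Park at position 3): ranking walks positions 3-2-1, expanding outward from the peak — single-peaked.
Group 2 (peak Hoang at position 1): ranking walks positions 1-2-3, expanding outward from the peak — single-peaked.
Group 3: ranking walks positions 1-3-2; Park is ranked above Dube even though Dube lies between Park and the peak Hoang on the axis — preferences dip and rise again. Not single-peaked.
Group 3 violates single-peakedness, so the profile is not single-peaked on this axis.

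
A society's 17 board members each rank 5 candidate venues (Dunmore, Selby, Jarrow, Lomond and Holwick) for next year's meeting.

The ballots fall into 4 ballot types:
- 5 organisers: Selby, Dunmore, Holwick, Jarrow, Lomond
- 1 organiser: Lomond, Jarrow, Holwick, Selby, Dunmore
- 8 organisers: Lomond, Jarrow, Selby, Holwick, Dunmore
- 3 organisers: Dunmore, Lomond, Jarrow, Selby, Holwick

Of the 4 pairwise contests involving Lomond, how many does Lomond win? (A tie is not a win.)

Lomond against each rival (17 organisers):
Lomond–Dunmore: Lomond 9–8.
Lomond vs Selby: Lomond preferred on 1+8+3 = 12 ballots; Lomond wins 12–5.
Lomond vs Jarrow: Lomond, 12–5.
Lomond vs Holwick: 1+8+3 = 12 for Lomond, 5 for Holwick — Lomond by 12–5.
Lomond beats Dunmore, Selby, Jarrow, Holwick — 4 pairwise wins.

4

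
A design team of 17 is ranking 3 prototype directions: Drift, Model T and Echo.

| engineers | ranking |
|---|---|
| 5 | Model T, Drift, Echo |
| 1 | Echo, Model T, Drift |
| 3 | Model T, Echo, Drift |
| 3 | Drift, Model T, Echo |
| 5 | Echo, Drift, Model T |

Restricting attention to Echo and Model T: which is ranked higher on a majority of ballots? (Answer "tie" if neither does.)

Ballots ranking Echo above Model T: 1 + 5 = 6.
Ballots ranking Model T above Echo: 17 − 6 = 11.
Model T wins the head-to-head 11–6.

Model T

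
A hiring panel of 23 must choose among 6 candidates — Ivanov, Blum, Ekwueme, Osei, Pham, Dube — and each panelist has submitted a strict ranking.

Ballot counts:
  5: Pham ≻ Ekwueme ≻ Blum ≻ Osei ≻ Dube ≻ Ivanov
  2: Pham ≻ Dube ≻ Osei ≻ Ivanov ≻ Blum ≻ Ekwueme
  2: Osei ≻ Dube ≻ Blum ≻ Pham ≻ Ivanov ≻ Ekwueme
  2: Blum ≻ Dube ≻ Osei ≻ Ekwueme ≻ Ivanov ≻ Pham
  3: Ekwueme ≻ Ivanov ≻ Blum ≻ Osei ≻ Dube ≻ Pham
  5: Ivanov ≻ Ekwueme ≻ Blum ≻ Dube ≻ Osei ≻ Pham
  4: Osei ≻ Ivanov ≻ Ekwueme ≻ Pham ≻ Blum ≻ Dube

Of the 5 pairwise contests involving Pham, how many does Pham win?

0

Pham against each rival (23 committee members):
Pham vs Ivanov: 5+2+2 = 9 for Pham, 14 for Ivanov — Ivanov by 14–9.
Pham vs Blum: 11 to 12, Blum.
Pham vs Ekwueme: Ekwueme wins 14–9.
Pham vs Osei: 7 to 16, Osei.
Pham vs Dube: Pham is ranked higher on 5+2+4 = 11 ballots, Dube on 12. Dube wins 12–11.
Pham beats no one; loses to Ivanov, Blum, Ekwueme, Osei, Dube — 0 pairwise wins.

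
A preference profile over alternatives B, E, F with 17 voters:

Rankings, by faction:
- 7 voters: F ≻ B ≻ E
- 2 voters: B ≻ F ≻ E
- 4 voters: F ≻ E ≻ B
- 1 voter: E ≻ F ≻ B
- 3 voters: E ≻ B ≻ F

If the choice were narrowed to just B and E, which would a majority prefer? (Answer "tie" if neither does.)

Ballots ranking B above E: 7 + 2 = 9.
Ballots ranking E above B: 17 − 9 = 8.
B wins the head-to-head 9–8.

B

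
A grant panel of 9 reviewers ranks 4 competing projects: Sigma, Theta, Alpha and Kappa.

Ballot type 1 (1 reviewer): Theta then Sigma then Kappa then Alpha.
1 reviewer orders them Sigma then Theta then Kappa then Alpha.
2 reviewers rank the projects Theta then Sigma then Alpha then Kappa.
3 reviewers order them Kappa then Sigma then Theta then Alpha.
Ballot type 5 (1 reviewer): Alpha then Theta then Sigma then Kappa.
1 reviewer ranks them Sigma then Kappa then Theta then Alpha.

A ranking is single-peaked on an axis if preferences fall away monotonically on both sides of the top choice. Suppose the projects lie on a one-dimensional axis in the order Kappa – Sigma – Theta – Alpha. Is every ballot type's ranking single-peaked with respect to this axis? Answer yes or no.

Axis positions: Kappa=1, Sigma=2, Theta=3, Alpha=4.
Ballot type 1 (peak Theta at position 3): ranking walks positions 3-2-1-4, expanding outward from the peak — single-peaked.
Ballot type 2 (peak Sigma at position 2): ranking walks positions 2-3-1-4, expanding outward from the peak — single-peaked.
Ballot type 3 (peak Theta at position 3): ranking walks positions 3-2-4-1, expanding outward from the peak — single-peaked.
Ballot type 4 (peak Kappa at position 1): ranking walks positions 1-2-3-4, expanding outward from the peak — single-peaked.
Ballot type 5 (peak Alpha at position 4): ranking walks positions 4-3-2-1, expanding outward from the peak — single-peaked.
Ballot type 6 (peak Sigma at position 2): ranking walks positions 2-1-3-4, expanding outward from the peak — single-peaked.
Every ranking is single-peaked on this axis.

yes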